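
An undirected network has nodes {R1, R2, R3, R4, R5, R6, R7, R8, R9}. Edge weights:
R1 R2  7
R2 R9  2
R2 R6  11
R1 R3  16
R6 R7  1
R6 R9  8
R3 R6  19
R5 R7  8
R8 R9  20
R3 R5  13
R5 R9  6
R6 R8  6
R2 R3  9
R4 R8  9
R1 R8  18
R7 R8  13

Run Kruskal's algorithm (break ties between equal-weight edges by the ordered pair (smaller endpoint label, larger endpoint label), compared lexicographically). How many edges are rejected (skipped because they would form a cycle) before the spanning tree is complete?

1

Kruskal: consider edges lightest-first.
R6 R7 (1): add — endpoints in different components.
R2 R9 (2): add — endpoints in different components.
R5 R9 (6): add — endpoints in different components.
R6 R8 (6): add — endpoints in different components.
R1 R2 (7): add — endpoints in different components.
R5 R7 (8): add — endpoints in different components.
R6 R9 (8): skip — R9 and R6 already connected.
R2 R3 (9): add — endpoints in different components.
R4 R8 (9): add — endpoints in different components.
Edges rejected before the tree was complete: 1.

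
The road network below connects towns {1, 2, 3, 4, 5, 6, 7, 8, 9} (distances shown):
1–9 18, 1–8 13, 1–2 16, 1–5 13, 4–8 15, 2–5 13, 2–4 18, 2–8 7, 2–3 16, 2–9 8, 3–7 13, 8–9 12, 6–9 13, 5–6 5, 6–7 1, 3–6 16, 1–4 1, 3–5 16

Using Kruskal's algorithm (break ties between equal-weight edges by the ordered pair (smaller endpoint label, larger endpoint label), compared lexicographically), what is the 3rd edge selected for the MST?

Kruskal: consider edges lightest-first.
1–4 (1): add — endpoints in different components.
6–7 (1): add — endpoints in different components.
5–6 (5): add — endpoints in different components.
2–8 (7): add — endpoints in different components.
2–9 (8): add — endpoints in different components.
8–9 (12): skip — 8 and 9 already connected.
1–5 (13): add — endpoints in different components.
1–8 (13): add — endpoints in different components.
2–5 (13): skip — 2 and 5 already connected.
3–7 (13): add — endpoints in different components.
The 3rd edge added is 5–6.

5-6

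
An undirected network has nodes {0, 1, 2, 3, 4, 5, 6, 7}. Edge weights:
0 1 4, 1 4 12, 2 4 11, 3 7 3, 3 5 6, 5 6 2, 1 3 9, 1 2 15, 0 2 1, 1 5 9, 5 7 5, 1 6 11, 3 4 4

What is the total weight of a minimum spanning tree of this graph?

Kruskal's algorithm — process edges by increasing weight (ties by edge label):
0 2 (1): add — endpoints in different components.
5 6 (2): add — endpoints in different components.
3 7 (3): add — endpoints in different components.
0 1 (4): add — endpoints in different components.
3 4 (4): add — endpoints in different components.
5 7 (5): add — endpoints in different components.
3 5 (6): skip — 3 and 5 already connected.
1 3 (9): add — endpoints in different components.
MST edges: 0 2, 5 6, 3 7, 0 1, 3 4, 5 7, 1 3; total weight 1+2+3+4+4+5+9 = 28.

28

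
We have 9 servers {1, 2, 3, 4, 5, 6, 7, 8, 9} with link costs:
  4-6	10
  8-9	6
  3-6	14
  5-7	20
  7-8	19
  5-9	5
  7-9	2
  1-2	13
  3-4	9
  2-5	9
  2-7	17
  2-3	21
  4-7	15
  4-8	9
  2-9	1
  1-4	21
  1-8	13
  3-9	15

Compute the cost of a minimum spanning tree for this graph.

Grow the tree from 9 using Prim:
Step 1: cheapest edge leaving the tree is 2-9 (1); add 2.
Step 2: cheapest edge leaving the tree is 7-9 (2); add 7.
Step 3: cheapest edge leaving the tree is 5-9 (5); add 5.
Step 4: cheapest edge leaving the tree is 8-9 (6); add 8.
Step 5: cheapest edge leaving the tree is 4-8 (9); add 4.
Step 6: cheapest edge leaving the tree is 3-4 (9); add 3.
Step 7: cheapest edge leaving the tree is 4-6 (10); add 6.
Step 8: cheapest edge leaving the tree is 1-2 (13); add 1.
MST edges: 2-9, 7-9, 5-9, 8-9, 4-8, 3-4, 4-6, 1-2; total weight 1+2+5+6+9+9+10+13 = 55.

55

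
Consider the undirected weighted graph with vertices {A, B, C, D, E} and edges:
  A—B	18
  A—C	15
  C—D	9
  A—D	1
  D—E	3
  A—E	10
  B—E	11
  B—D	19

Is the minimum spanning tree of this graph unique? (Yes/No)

Yes

Sort edges by weight, then run Kruskal:
A—D (1): add. Components now {A,D} {B} {C} {E}
D—E (3): add. Components now {A,D,E} {B} {C}
C—D (9): add. Components now {A,C,D,E} {B}
A—E (10): skip — A and E already connected.
B—E (11): add. Components now {A,B,C,D,E}
Every non-tree edge has weight strictly greater than the heaviest edge on the tree path between its endpoints, so the MST is unique.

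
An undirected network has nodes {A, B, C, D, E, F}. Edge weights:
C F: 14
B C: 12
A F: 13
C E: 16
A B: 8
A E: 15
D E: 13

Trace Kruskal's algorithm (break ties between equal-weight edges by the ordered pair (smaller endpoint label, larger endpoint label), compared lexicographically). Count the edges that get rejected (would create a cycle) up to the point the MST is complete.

Kruskal: consider edges lightest-first.
A B (8): add — endpoints in different components.
B C (12): add — endpoints in different components.
A F (13): add — endpoints in different components.
D E (13): add — endpoints in different components.
C F (14): skip — C and F already connected.
A E (15): add — endpoints in different components.
Edges rejected before the tree was complete: 1.

1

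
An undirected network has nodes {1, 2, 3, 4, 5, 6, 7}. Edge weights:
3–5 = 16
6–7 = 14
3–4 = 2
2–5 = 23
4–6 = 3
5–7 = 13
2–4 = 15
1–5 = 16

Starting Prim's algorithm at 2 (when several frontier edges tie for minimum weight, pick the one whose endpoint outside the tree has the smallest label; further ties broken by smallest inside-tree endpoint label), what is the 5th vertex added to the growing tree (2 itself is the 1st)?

Grow the tree from 2 using Prim:
Step 1: cheapest edge leaving the tree is 2–4 (15); add 4.
Step 2: cheapest edge leaving the tree is 3–4 (2); add 3.
Step 3: cheapest edge leaving the tree is 4–6 (3); add 6.
Step 4: cheapest edge leaving the tree is 6–7 (14); add 7.
Step 5: cheapest edge leaving the tree is 5–7 (13); add 5.
Step 6: cheapest edge leaving the tree is 1–5 (16); add 1.
Vertex order: 2, 4, 3, 6, 7, 5, 1. The 5th vertex is 7.

7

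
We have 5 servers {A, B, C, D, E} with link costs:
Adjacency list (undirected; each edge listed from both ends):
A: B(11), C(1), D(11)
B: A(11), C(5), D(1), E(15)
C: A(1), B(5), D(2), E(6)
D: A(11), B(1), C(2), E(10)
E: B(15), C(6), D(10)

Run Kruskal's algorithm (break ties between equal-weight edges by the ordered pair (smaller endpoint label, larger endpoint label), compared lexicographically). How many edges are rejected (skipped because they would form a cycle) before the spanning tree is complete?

Kruskal's algorithm — process edges by increasing weight (ties by edge label):
A—C (1): add — endpoints in different components.
B—D (1): add — endpoints in different components.
C—D (2): add — endpoints in different components.
B—C (5): skip — B and C already connected.
C—E (6): add — endpoints in different components.
Edges rejected before the tree was complete: 1.

1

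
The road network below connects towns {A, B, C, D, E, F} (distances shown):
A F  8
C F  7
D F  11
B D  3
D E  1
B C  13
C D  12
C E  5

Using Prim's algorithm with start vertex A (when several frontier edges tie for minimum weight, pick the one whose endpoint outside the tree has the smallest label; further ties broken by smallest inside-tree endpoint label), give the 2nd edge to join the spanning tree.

Grow the tree from A using Prim:
Step 1: frontier [A F 8] → take A F (8); add F.
Step 2: frontier [C F 7, D F 11] → take C F (7); add C.
Step 3: frontier [C E 5, C D 12, B C 13, D F 11] → take C E (5); add E.
Step 4: frontier [C D 12, B C 13, D E 1, D F 11] → take D E (1); add D.
Step 5: frontier [B C 13, B D 3] → take B D (3); add B.
The 2nd edge added is C F.

C-F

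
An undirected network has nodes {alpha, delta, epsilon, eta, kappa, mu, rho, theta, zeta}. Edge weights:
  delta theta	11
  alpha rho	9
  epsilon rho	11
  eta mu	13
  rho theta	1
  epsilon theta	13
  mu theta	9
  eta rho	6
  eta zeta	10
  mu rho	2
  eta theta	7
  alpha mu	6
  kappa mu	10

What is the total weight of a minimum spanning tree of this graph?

57

Grow the tree from eta using Prim:
Step 1: frontier [eta rho 6, eta theta 7, eta zeta 10, eta mu 13] → take eta rho (6); add rho.
Step 2: frontier [eta theta 7, eta zeta 10, eta mu 13, rho theta 1, mu rho 2, alpha rho 9, epsilon rho 11] → take rho theta (1); add theta.
Step 3: frontier [eta zeta 10, eta mu 13, mu rho 2, alpha rho 9, epsilon rho 11, mu theta 9, delta theta 11, epsilon theta 13] → take mu rho (2); add mu.
Step 4: frontier [eta zeta 10, alpha mu 6, kappa mu 10, alpha rho 9, epsilon rho 11, delta theta 11, epsilon theta 13] → take alpha mu (6); add alpha.
Step 5: frontier [eta zeta 10, kappa mu 10, epsilon rho 11, delta theta 11, epsilon theta 13] → take kappa mu (10); add kappa.
Step 6: frontier [eta zeta 10, epsilon rho 11, delta theta 11, epsilon theta 13] → take eta zeta (10); add zeta.
Step 7: frontier [epsilon rho 11, delta theta 11, epsilon theta 13] → take delta theta (11); add delta.
Step 8: frontier [epsilon rho 11, epsilon theta 13] → take epsilon rho (11); add epsilon.
MST edges: eta rho, rho theta, mu rho, alpha mu, kappa mu, eta zeta, delta theta, epsilon rho; total weight 6+1+2+6+10+10+11+11 = 57.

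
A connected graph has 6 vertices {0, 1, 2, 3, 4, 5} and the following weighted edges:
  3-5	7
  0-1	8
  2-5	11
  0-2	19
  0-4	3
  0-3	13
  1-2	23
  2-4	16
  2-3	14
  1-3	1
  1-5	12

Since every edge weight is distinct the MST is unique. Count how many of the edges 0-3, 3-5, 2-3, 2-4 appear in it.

Kruskal's algorithm — process edges by increasing weight (ties by edge label):
1-3 (1): add — endpoints in different components.
0-4 (3): add — endpoints in different components.
3-5 (7): add — endpoints in different components.
0-1 (8): add — endpoints in different components.
2-5 (11): add — endpoints in different components.
MST edge set: {1-3, 0-4, 3-5, 0-1, 2-5}.
Of the listed edges, {3-5} are in the MST → 1.

1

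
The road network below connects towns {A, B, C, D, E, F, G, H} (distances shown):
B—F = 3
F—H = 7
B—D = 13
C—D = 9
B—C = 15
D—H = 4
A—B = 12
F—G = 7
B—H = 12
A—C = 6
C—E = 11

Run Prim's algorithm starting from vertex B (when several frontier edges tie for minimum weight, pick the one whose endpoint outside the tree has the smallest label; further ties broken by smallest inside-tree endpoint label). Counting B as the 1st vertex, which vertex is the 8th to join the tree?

E

Prim, starting at B.
Step 1: cheapest edge leaving the tree is B—F (3); add F.
Step 2: cheapest edge leaving the tree is F—G (7); add G.
Step 3: cheapest edge leaving the tree is F—H (7); add H.
Step 4: cheapest edge leaving the tree is D—H (4); add D.
Step 5: cheapest edge leaving the tree is C—D (9); add C.
Step 6: cheapest edge leaving the tree is A—C (6); add A.
Step 7: cheapest edge leaving the tree is C—E (11); add E.
Vertex order: B, F, G, H, D, C, A, E. The 8th vertex is E.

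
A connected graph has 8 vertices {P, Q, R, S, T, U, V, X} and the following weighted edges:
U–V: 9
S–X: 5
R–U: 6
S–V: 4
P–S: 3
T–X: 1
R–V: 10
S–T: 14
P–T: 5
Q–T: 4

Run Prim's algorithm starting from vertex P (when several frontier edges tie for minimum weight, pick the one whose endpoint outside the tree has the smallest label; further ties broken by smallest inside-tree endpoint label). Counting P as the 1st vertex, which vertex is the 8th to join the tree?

R

Prim, starting at P.
Step 1: cheapest edge leaving the tree is P–S (3); add S.
Step 2: cheapest edge leaving the tree is S–V (4); add V.
Step 3: cheapest edge leaving the tree is P–T (5); add T.
Step 4: cheapest edge leaving the tree is T–X (1); add X.
Step 5: cheapest edge leaving the tree is Q–T (4); add Q.
Step 6: cheapest edge leaving the tree is U–V (9); add U.
Step 7: cheapest edge leaving the tree is R–U (6); add R.
Vertex order: P, S, V, T, X, Q, U, R. The 8th vertex is R.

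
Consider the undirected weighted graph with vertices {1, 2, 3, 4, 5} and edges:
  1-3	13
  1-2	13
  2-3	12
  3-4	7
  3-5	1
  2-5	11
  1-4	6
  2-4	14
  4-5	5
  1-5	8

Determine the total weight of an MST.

23

Kruskal's algorithm — process edges by increasing weight (ties by edge label):
3-5 (1): add — endpoints in different components.
4-5 (5): add — endpoints in different components.
1-4 (6): add — endpoints in different components.
3-4 (7): skip — 3 and 4 already connected.
1-5 (8): skip — 1 and 5 already connected.
2-5 (11): add — endpoints in different components.
MST edges: 3-5, 4-5, 1-4, 2-5; total weight 1+5+6+11 = 23.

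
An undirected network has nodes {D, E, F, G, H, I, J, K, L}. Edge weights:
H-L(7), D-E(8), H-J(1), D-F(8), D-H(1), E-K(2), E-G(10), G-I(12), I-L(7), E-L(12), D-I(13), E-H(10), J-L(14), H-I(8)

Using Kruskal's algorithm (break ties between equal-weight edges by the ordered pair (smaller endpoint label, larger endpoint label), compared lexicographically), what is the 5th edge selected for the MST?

Kruskal: consider edges lightest-first.
D-H (1): add — endpoints in different components.
H-J (1): add — endpoints in different components.
E-K (2): add — endpoints in different components.
H-L (7): add — endpoints in different components.
I-L (7): add — endpoints in different components.
D-E (8): add — endpoints in different components.
D-F (8): add — endpoints in different components.
H-I (8): skip — H and I already connected.
E-G (10): add — endpoints in different components.
The 5th edge added is I-L.

I-L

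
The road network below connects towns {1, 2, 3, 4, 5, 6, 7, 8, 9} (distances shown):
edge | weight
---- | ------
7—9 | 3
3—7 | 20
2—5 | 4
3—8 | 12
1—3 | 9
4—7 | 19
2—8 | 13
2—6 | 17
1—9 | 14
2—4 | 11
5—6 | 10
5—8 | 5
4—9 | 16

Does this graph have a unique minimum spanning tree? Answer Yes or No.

Yes

Sort edges by weight, then run Kruskal:
7—9 (3): add — endpoints in different components.
2—5 (4): add — endpoints in different components.
5—8 (5): add — endpoints in different components.
1—3 (9): add — endpoints in different components.
5—6 (10): add — endpoints in different components.
2—4 (11): add — endpoints in different components.
3—8 (12): add — endpoints in different components.
2—8 (13): skip — 2 and 8 already connected.
1—9 (14): add — endpoints in different components.
Every non-tree edge has weight strictly greater than the heaviest edge on the tree path between its endpoints, so the MST is unique.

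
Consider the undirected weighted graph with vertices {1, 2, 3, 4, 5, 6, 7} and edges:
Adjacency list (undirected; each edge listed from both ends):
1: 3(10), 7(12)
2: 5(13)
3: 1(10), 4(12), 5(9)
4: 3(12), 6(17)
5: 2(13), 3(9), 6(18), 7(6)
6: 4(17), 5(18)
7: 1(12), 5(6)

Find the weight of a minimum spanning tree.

Sort edges by weight, then run Kruskal:
5-7 (6): add — endpoints in different components.
3-5 (9): add — endpoints in different components.
1-3 (10): add — endpoints in different components.
1-7 (12): skip — 1 and 7 already connected.
3-4 (12): add — endpoints in different components.
2-5 (13): add — endpoints in different components.
4-6 (17): add — endpoints in different components.
MST edges: 5-7, 3-5, 1-3, 3-4, 2-5, 4-6; total weight 6+9+10+12+13+17 = 67.

67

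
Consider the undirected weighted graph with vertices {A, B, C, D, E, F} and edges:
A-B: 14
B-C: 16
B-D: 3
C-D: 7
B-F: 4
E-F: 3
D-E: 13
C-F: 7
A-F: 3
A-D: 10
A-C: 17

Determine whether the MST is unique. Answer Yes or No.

No

Kruskal: consider edges lightest-first.
A-F (3): add — endpoints in different components.
B-D (3): add — endpoints in different components.
E-F (3): add — endpoints in different components.
B-F (4): add — endpoints in different components.
C-D (7): add — endpoints in different components.
Non-tree edge C-F has weight 7, equal to the heaviest edge on its tree cycle — swapping gives another MST of the same weight. Not unique.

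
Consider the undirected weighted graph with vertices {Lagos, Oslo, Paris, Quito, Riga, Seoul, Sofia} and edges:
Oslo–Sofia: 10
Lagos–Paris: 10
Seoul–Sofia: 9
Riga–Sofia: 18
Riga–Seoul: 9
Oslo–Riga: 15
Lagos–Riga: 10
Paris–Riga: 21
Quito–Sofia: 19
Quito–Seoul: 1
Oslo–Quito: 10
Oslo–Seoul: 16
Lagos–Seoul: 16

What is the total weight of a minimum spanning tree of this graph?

Sort edges by weight, then run Kruskal:
Quito–Seoul (1): add — endpoints in different components.
Riga–Seoul (9): add — endpoints in different components.
Seoul–Sofia (9): add — endpoints in different components.
Lagos–Paris (10): add — endpoints in different components.
Lagos–Riga (10): add — endpoints in different components.
Oslo–Quito (10): add — endpoints in different components.
MST edges: Quito–Seoul, Riga–Seoul, Seoul–Sofia, Lagos–Paris, Lagos–Riga, Oslo–Quito; total weight 1+9+9+10+10+10 = 49.

49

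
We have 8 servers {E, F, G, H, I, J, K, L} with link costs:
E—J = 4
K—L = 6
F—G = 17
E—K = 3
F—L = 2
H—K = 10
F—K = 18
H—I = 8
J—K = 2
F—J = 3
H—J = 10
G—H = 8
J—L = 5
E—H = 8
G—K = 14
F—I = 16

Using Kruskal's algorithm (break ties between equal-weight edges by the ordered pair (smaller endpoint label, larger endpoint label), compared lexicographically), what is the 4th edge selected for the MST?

F-J

Sort edges by weight, then run Kruskal:
F—L (2): add — endpoints in different components.
J—K (2): add — endpoints in different components.
E—K (3): add — endpoints in different components.
F—J (3): add — endpoints in different components.
E—J (4): skip — E and J already connected.
J—L (5): skip — J and L already connected.
K—L (6): skip — K and L already connected.
E—H (8): add — endpoints in different components.
G—H (8): add — endpoints in different components.
H—I (8): add — endpoints in different components.
The 4th edge added is F—J.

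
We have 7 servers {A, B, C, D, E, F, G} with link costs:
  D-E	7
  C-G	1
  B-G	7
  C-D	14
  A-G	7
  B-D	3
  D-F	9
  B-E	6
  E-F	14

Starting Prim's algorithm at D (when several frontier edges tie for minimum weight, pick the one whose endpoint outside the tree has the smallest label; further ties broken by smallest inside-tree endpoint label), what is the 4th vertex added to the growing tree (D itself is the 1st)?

Prim's algorithm from D:
Step 1: cheapest edge leaving the tree is B-D (3); add B.
Step 2: cheapest edge leaving the tree is B-E (6); add E.
Step 3: cheapest edge leaving the tree is B-G (7); add G.
Step 4: cheapest edge leaving the tree is C-G (1); add C.
Step 5: cheapest edge leaving the tree is A-G (7); add A.
Step 6: cheapest edge leaving the tree is D-F (9); add F.
Vertex order: D, B, E, G, C, A, F. The 4th vertex is G.

G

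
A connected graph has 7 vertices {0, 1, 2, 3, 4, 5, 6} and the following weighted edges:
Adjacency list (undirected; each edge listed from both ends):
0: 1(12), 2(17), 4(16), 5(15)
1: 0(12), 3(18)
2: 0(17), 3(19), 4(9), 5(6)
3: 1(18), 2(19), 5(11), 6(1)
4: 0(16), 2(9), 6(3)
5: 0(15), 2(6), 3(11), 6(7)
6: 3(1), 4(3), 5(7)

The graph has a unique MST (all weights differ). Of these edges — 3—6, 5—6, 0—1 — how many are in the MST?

3

Sort edges by weight, then run Kruskal:
3—6 (1): add. Components now {0} {1} {2} {3,6} {4} {5}
4—6 (3): add. Components now {0} {1} {2} {3,4,6} {5}
2—5 (6): add. Components now {0} {1} {2,5} {3,4,6}
5—6 (7): add. Components now {0} {1} {2,3,4,5,6}
2—4 (9): skip — 2 and 4 already connected.
3—5 (11): skip — 3 and 5 already connected.
0—1 (12): add. Components now {0,1} {2,3,4,5,6}
0—5 (15): add. Components now {0,1,2,3,4,5,6}
MST edge set: {3—6, 4—6, 2—5, 5—6, 0—1, 0—5}.
Of the listed edges, {3—6, 5—6, 0—1} are in the MST → 3.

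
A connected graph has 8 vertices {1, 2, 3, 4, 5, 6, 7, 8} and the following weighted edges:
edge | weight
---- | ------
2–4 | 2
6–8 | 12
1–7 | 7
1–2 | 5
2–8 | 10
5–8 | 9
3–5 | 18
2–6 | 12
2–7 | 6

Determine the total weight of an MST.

62

Sort edges by weight, then run Kruskal:
2–4 (2): add — endpoints in different components.
1–2 (5): add — endpoints in different components.
2–7 (6): add — endpoints in different components.
1–7 (7): skip — 1 and 7 already connected.
5–8 (9): add — endpoints in different components.
2–8 (10): add — endpoints in different components.
2–6 (12): add — endpoints in different components.
6–8 (12): skip — 6 and 8 already connected.
3–5 (18): add — endpoints in different components.
MST edges: 2–4, 1–2, 2–7, 5–8, 2–8, 2–6, 3–5; total weight 2+5+6+9+10+12+18 = 62.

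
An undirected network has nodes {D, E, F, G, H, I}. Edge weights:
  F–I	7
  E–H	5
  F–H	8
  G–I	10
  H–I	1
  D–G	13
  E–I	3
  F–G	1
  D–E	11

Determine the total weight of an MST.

Prim, starting at G.
Step 1: frontier [F–G 1, G–I 10, D–G 13] → take F–G (1); add F.
Step 2: frontier [F–I 7, F–H 8, G–I 10, D–G 13] → take F–I (7); add I.
Step 3: frontier [F–H 8, D–G 13, H–I 1, E–I 3] → take H–I (1); add H.
Step 4: frontier [D–G 13, E–H 5, E–I 3] → take E–I (3); add E.
Step 5: frontier [D–E 11, D–G 13] → take D–E (11); add D.
MST edges: F–G, F–I, H–I, E–I, D–E; total weight 1+7+1+3+11 = 23.

23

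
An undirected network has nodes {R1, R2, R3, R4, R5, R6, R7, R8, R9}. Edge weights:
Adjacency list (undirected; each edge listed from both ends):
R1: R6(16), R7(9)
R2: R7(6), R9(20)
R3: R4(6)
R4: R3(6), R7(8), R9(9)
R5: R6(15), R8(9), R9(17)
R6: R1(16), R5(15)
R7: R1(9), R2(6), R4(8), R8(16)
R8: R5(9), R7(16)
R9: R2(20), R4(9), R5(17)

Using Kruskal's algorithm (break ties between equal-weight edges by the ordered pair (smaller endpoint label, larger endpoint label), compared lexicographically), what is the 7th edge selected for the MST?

Sort edges by weight, then run Kruskal:
R2 R7 (6): add — endpoints in different components.
R3 R4 (6): add — endpoints in different components.
R4 R7 (8): add — endpoints in different components.
R1 R7 (9): add — endpoints in different components.
R4 R9 (9): add — endpoints in different components.
R5 R8 (9): add — endpoints in different components.
R5 R6 (15): add — endpoints in different components.
R1 R6 (16): add — endpoints in different components.
The 7th edge added is R5 R6.

R5-R6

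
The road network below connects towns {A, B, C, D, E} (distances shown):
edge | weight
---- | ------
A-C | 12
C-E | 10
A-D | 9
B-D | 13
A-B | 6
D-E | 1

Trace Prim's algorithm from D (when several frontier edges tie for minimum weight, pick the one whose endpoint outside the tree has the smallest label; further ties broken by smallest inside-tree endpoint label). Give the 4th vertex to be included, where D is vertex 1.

Prim, starting at D.
Step 1: cheapest edge leaving the tree is D-E (1); add E.
Step 2: cheapest edge leaving the tree is A-D (9); add A.
Step 3: cheapest edge leaving the tree is A-B (6); add B.
Step 4: cheapest edge leaving the tree is C-E (10); add C.
Vertex order: D, E, A, B, C. The 4th vertex is B.

B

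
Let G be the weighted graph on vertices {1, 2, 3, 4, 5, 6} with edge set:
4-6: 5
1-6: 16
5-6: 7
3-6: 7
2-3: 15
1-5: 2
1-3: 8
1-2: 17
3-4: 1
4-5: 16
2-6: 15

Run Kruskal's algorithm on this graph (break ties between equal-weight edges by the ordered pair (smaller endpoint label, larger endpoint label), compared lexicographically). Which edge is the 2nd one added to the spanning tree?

Sort edges by weight, then run Kruskal:
3-4 (1): add. Components now {1} {2} {3,4} {5} {6}
1-5 (2): add. Components now {1,5} {2} {3,4} {6}
4-6 (5): add. Components now {1,5} {2} {3,4,6}
3-6 (7): skip — 3 and 6 already connected.
5-6 (7): add. Components now {1,3,4,5,6} {2}
1-3 (8): skip — 1 and 3 already connected.
2-3 (15): add. Components now {1,2,3,4,5,6}
The 2nd edge added is 1-5.

1-5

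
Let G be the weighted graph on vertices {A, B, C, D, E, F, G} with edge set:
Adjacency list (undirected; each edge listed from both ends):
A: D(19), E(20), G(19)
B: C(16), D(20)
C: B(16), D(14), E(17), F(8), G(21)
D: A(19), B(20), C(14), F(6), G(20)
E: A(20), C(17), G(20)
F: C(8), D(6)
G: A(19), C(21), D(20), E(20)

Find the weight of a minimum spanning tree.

85

Prim's algorithm from G:
Step 1: frontier [A—G 19, D—G 20, E—G 20, C—G 21] → take A—G (19); add A.
Step 2: frontier [A—D 19, A—E 20, D—G 20, E—G 20, C—G 21] → take A—D (19); add D.
Step 3: frontier [A—E 20, D—F 6, C—D 14, B—D 20, E—G 20, C—G 21] → take D—F (6); add F.
Step 4: frontier [A—E 20, C—D 14, B—D 20, C—F 8, E—G 20, C—G 21] → take C—F (8); add C.
Step 5: frontier [A—E 20, B—C 16, C—E 17, B—D 20, E—G 20] → take B—C (16); add B.
Step 6: frontier [A—E 20, C—E 17, E—G 20] → take C—E (17); add E.
MST edges: A—G, A—D, D—F, C—F, B—C, C—E; total weight 19+19+6+8+16+17 = 85.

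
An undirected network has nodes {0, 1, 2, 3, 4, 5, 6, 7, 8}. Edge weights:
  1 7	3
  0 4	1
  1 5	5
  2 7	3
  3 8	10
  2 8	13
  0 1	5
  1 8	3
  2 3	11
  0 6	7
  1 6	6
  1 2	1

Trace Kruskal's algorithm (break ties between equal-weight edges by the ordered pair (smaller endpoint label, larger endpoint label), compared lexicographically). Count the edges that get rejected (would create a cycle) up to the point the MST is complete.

Kruskal's algorithm — process edges by increasing weight (ties by edge label):
0 4 (1): add — endpoints in different components.
1 2 (1): add — endpoints in different components.
1 7 (3): add — endpoints in different components.
1 8 (3): add — endpoints in different components.
2 7 (3): skip — 2 and 7 already connected.
0 1 (5): add — endpoints in different components.
1 5 (5): add — endpoints in different components.
1 6 (6): add — endpoints in different components.
0 6 (7): skip — 0 and 6 already connected.
3 8 (10): add — endpoints in different components.
Edges rejected before the tree was complete: 2.

2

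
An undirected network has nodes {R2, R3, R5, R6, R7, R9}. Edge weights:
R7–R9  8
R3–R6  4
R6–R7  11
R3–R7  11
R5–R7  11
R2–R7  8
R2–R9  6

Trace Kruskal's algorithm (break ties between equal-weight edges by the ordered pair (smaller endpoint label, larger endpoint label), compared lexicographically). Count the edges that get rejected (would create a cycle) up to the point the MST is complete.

Sort edges by weight, then run Kruskal:
R3–R6 (4): add — endpoints in different components.
R2–R9 (6): add — endpoints in different components.
R2–R7 (8): add — endpoints in different components.
R7–R9 (8): skip — R7 and R9 already connected.
R3–R7 (11): add — endpoints in different components.
R5–R7 (11): add — endpoints in different components.
Edges rejected before the tree was complete: 1.

1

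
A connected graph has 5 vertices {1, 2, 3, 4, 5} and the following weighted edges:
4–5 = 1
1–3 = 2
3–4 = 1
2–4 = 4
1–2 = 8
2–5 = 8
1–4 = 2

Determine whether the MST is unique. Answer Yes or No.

Sort edges by weight, then run Kruskal:
3–4 (1): add — endpoints in different components.
4–5 (1): add — endpoints in different components.
1–3 (2): add — endpoints in different components.
1–4 (2): skip — 1 and 4 already connected.
2–4 (4): add — endpoints in different components.
Non-tree edge 1–4 has weight 2, equal to the heaviest edge on its tree cycle — swapping gives another MST of the same weight. Not unique.

No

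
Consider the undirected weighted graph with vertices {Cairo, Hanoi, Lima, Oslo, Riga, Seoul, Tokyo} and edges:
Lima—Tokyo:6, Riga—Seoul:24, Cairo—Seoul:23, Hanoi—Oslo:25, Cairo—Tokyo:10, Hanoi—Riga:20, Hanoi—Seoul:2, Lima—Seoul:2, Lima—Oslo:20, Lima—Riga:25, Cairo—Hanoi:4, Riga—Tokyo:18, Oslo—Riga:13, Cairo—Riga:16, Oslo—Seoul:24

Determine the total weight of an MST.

Grow the tree from Riga using Prim:
Step 1: cheapest edge leaving the tree is Oslo—Riga (13); add Oslo.
Step 2: cheapest edge leaving the tree is Cairo—Riga (16); add Cairo.
Step 3: cheapest edge leaving the tree is Cairo—Hanoi (4); add Hanoi.
Step 4: cheapest edge leaving the tree is Hanoi—Seoul (2); add Seoul.
Step 5: cheapest edge leaving the tree is Lima—Seoul (2); add Lima.
Step 6: cheapest edge leaving the tree is Lima—Tokyo (6); add Tokyo.
MST edges: Oslo—Riga, Cairo—Riga, Cairo—Hanoi, Hanoi—Seoul, Lima—Seoul, Lima—Tokyo; total weight 13+16+4+2+2+6 = 43.

43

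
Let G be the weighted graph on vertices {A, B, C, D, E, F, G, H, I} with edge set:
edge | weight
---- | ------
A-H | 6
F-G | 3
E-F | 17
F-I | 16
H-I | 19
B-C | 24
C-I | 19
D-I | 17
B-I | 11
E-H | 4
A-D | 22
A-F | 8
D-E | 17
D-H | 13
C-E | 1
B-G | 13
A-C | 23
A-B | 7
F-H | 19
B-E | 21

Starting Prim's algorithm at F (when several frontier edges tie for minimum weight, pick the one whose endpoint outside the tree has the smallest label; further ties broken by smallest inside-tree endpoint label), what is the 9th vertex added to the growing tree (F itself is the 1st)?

Prim's algorithm from F:
Step 1: cheapest edge leaving the tree is F-G (3); add G.
Step 2: cheapest edge leaving the tree is A-F (8); add A.
Step 3: cheapest edge leaving the tree is A-H (6); add H.
Step 4: cheapest edge leaving the tree is E-H (4); add E.
Step 5: cheapest edge leaving the tree is C-E (1); add C.
Step 6: cheapest edge leaving the tree is A-B (7); add B.
Step 7: cheapest edge leaving the tree is B-I (11); add I.
Step 8: cheapest edge leaving the tree is D-H (13); add D.
Vertex order: F, G, A, H, E, C, B, I, D. The 9th vertex is D.

D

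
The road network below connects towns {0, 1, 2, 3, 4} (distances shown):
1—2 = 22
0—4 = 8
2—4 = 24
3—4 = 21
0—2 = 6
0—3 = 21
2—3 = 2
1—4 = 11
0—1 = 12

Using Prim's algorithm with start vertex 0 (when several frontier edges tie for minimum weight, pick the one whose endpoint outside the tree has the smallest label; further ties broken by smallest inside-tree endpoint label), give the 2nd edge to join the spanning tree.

2-3

Grow the tree from 0 using Prim:
Step 1: frontier [0—2 6, 0—4 8, 0—1 12, 0—3 21] → take 0—2 (6); add 2.
Step 2: frontier [0—4 8, 0—1 12, 0—3 21, 2—3 2, 1—2 22, 2—4 24] → take 2—3 (2); add 3.
Step 3: frontier [0—4 8, 0—1 12, 1—2 22, 2—4 24, 3—4 21] → take 0—4 (8); add 4.
Step 4: frontier [0—1 12, 1—2 22, 1—4 11] → take 1—4 (11); add 1.
The 2nd edge added is 2—3.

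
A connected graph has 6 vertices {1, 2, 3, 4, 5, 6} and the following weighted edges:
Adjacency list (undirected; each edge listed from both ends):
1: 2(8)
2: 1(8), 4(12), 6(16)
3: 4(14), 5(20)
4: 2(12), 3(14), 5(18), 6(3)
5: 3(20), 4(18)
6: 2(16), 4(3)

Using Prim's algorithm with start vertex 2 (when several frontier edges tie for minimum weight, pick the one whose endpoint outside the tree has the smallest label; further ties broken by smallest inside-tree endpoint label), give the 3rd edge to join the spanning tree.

Grow the tree from 2 using Prim:
Step 1: frontier [1-2 8, 2-4 12, 2-6 16] → take 1-2 (8); add 1.
Step 2: frontier [2-4 12, 2-6 16] → take 2-4 (12); add 4.
Step 3: frontier [2-6 16, 4-6 3, 3-4 14, 4-5 18] → take 4-6 (3); add 6.
Step 4: frontier [3-4 14, 4-5 18] → take 3-4 (14); add 3.
Step 5: frontier [3-5 20, 4-5 18] → take 4-5 (18); add 5.
The 3rd edge added is 4-6.

4-6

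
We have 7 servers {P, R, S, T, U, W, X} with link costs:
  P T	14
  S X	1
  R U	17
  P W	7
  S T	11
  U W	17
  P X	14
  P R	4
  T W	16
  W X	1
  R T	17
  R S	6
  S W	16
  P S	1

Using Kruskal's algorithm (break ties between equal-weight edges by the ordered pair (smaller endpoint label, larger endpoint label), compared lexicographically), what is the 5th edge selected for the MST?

Sort edges by weight, then run Kruskal:
P S (1): add. Components now {U} {P,S} {R} {T} {X} {W}
S X (1): add. Components now {U} {P,S,X} {R} {T} {W}
W X (1): add. Components now {U} {P,S,W,X} {R} {T}
P R (4): add. Components now {U} {P,R,S,W,X} {T}
R S (6): skip — S and R already connected.
P W (7): skip — P and W already connected.
S T (11): add. Components now {U} {P,R,S,T,W,X}
P T (14): skip — T and P already connected.
P X (14): skip — P and X already connected.
S W (16): skip — S and W already connected.
T W (16): skip — T and W already connected.
R T (17): skip — R and T already connected.
R U (17): add. Components now {P,R,S,T,U,W,X}
The 5th edge added is S T.

S-T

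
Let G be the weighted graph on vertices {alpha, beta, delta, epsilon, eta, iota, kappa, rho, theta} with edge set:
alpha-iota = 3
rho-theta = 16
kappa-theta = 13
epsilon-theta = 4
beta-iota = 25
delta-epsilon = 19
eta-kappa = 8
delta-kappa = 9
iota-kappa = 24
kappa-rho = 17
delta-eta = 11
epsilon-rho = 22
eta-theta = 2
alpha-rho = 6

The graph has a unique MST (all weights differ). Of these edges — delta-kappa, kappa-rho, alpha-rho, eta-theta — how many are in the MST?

3

Sort edges by weight, then run Kruskal:
eta-theta (2): add — endpoints in different components.
alpha-iota (3): add — endpoints in different components.
epsilon-theta (4): add — endpoints in different components.
alpha-rho (6): add — endpoints in different components.
eta-kappa (8): add — endpoints in different components.
delta-kappa (9): add — endpoints in different components.
delta-eta (11): skip — delta and eta already connected.
kappa-theta (13): skip — theta and kappa already connected.
rho-theta (16): add — endpoints in different components.
kappa-rho (17): skip — rho and kappa already connected.
delta-epsilon (19): skip — delta and epsilon already connected.
epsilon-rho (22): skip — rho and epsilon already connected.
iota-kappa (24): skip — kappa and iota already connected.
beta-iota (25): add — endpoints in different components.
MST edge set: {eta-theta, alpha-iota, epsilon-theta, alpha-rho, eta-kappa, delta-kappa, rho-theta, beta-iota}.
Of the listed edges, {delta-kappa, alpha-rho, eta-theta} are in the MST → 3.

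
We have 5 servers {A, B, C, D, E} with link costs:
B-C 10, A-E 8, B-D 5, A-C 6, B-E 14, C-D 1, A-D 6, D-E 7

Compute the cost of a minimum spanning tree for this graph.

Kruskal's algorithm — process edges by increasing weight (ties by edge label):
C-D (1): add. Components now {A} {B} {C,D} {E}
B-D (5): add. Components now {A} {B,C,D} {E}
A-C (6): add. Components now {A,B,C,D} {E}
A-D (6): skip — A and D already connected.
D-E (7): add. Components now {A,B,C,D,E}
MST edges: C-D, B-D, A-C, D-E; total weight 1+5+6+7 = 19.

19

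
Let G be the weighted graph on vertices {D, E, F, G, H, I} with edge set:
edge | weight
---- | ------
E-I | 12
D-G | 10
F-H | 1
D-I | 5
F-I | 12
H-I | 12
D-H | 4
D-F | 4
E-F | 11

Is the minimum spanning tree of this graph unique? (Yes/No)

No

Sort edges by weight, then run Kruskal:
F-H (1): add — endpoints in different components.
D-F (4): add — endpoints in different components.
D-H (4): skip — D and H already connected.
D-I (5): add — endpoints in different components.
D-G (10): add — endpoints in different components.
E-F (11): add — endpoints in different components.
Non-tree edge D-H has weight 4, equal to the heaviest edge on its tree cycle — swapping gives another MST of the same weight. Not unique.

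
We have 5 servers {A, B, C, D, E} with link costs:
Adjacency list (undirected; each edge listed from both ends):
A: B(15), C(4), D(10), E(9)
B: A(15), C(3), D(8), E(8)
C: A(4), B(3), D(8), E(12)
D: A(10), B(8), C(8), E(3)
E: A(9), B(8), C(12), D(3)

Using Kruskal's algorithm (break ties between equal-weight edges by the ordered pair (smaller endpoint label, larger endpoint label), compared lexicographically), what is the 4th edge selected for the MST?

B-D

Kruskal: consider edges lightest-first.
B C (3): add. Components now {A} {B,C} {D} {E}
D E (3): add. Components now {A} {B,C} {D,E}
A C (4): add. Components now {A,B,C} {D,E}
B D (8): add. Components now {A,B,C,D,E}
The 4th edge added is B D.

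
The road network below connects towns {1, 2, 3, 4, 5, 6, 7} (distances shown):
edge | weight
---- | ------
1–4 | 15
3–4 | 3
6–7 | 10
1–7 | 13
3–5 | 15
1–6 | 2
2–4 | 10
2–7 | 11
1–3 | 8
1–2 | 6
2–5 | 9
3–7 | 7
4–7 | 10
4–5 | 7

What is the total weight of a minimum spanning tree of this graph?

33

Prim, starting at 3.
Step 1: cheapest edge leaving the tree is 3–4 (3); add 4.
Step 2: cheapest edge leaving the tree is 4–5 (7); add 5.
Step 3: cheapest edge leaving the tree is 3–7 (7); add 7.
Step 4: cheapest edge leaving the tree is 1–3 (8); add 1.
Step 5: cheapest edge leaving the tree is 1–6 (2); add 6.
Step 6: cheapest edge leaving the tree is 1–2 (6); add 2.
MST edges: 3–4, 4–5, 3–7, 1–3, 1–6, 1–2; total weight 3+7+7+8+2+6 = 33.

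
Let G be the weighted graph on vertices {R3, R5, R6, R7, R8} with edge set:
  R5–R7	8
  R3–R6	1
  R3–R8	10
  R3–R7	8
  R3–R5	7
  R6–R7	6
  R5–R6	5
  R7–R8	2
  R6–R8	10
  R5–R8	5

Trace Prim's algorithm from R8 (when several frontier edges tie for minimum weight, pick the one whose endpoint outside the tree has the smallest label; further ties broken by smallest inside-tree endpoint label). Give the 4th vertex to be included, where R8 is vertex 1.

Prim's algorithm from R8:
Step 1: frontier [R7–R8 2, R5–R8 5, R3–R8 10, R6–R8 10] → take R7–R8 (2); add R7.
Step 2: frontier [R6–R7 6, R3–R7 8, R5–R7 8, R5–R8 5, R3–R8 10, R6–R8 10] → take R5–R8 (5); add R5.
Step 3: frontier [R5–R6 5, R3–R5 7, R6–R7 6, R3–R7 8, R3–R8 10, R6–R8 10] → take R5–R6 (5); add R6.
Step 4: frontier [R3–R5 7, R3–R6 1, R3–R7 8, R3–R8 10] → take R3–R6 (1); add R3.
Vertex order: R8, R7, R5, R6, R3. The 4th vertex is R6.

R6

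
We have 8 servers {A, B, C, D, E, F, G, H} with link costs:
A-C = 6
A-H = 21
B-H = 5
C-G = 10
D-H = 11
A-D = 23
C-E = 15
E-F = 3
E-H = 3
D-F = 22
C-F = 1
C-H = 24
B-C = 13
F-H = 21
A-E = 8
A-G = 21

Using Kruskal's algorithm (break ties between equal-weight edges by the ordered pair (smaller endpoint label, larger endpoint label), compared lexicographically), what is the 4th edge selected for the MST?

Kruskal's algorithm — process edges by increasing weight (ties by edge label):
C-F (1): add — endpoints in different components.
E-F (3): add — endpoints in different components.
E-H (3): add — endpoints in different components.
B-H (5): add — endpoints in different components.
A-C (6): add — endpoints in different components.
A-E (8): skip — A and E already connected.
C-G (10): add — endpoints in different components.
D-H (11): add — endpoints in different components.
The 4th edge added is B-H.

B-H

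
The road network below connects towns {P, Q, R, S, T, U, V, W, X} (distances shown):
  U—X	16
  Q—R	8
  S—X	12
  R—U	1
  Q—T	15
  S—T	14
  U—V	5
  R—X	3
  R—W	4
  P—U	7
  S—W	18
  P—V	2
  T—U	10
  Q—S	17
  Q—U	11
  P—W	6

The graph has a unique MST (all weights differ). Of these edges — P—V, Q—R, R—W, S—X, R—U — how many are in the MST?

Kruskal: consider edges lightest-first.
R—U (1): add — endpoints in different components.
P—V (2): add — endpoints in different components.
R—X (3): add — endpoints in different components.
R—W (4): add — endpoints in different components.
U—V (5): add — endpoints in different components.
P—W (6): skip — W and P already connected.
P—U (7): skip — U and P already connected.
Q—R (8): add — endpoints in different components.
T—U (10): add — endpoints in different components.
Q—U (11): skip — Q and U already connected.
S—X (12): add — endpoints in different components.
MST edge set: {R—U, P—V, R—X, R—W, U—V, Q—R, T—U, S—X}.
Of the listed edges, {P—V, Q—R, R—W, S—X, R—U} are in the MST → 5.

5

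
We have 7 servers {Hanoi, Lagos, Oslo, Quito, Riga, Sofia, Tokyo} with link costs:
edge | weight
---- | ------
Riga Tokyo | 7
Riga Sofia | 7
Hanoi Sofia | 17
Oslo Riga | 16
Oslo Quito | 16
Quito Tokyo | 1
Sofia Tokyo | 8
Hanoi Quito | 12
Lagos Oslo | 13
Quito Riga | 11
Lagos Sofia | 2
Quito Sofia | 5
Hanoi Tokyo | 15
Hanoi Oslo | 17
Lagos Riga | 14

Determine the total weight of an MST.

40

Kruskal's algorithm — process edges by increasing weight (ties by edge label):
Quito Tokyo (1): add — endpoints in different components.
Lagos Sofia (2): add — endpoints in different components.
Quito Sofia (5): add — endpoints in different components.
Riga Sofia (7): add — endpoints in different components.
Riga Tokyo (7): skip — Riga and Tokyo already connected.
Sofia Tokyo (8): skip — Sofia and Tokyo already connected.
Quito Riga (11): skip — Riga and Quito already connected.
Hanoi Quito (12): add — endpoints in different components.
Lagos Oslo (13): add — endpoints in different components.
MST edges: Quito Tokyo, Lagos Sofia, Quito Sofia, Riga Sofia, Hanoi Quito, Lagos Oslo; total weight 1+2+5+7+12+13 = 40.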